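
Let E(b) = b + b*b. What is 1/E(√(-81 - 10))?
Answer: -√91/(-91*I + 91*√91) ≈ -0.01087 - 0.0011394*I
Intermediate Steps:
E(b) = b + b²
1/E(√(-81 - 10)) = 1/(√(-81 - 10)*(1 + √(-81 - 10))) = 1/(√(-91)*(1 + √(-91))) = 1/((I*√91)*(1 + I*√91)) = 1/(I*√91*(1 + I*√91)) = -I*√91/(91*(1 + I*√91))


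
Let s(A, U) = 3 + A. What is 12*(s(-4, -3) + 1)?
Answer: 0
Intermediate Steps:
12*(s(-4, -3) + 1) = 12*((3 - 4) + 1) = 12*(-1 + 1) = 12*0 = 0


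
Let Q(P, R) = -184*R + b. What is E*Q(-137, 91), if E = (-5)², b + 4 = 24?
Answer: -418100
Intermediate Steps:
b = 20 (b = -4 + 24 = 20)
Q(P, R) = 20 - 184*R (Q(P, R) = -184*R + 20 = 20 - 184*R)
E = 25
E*Q(-137, 91) = 25*(20 - 184*91) = 25*(20 - 16744) = 25*(-16724) = -418100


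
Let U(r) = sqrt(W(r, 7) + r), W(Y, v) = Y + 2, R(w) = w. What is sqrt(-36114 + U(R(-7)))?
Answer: sqrt(-36114 + 2*I*sqrt(3)) ≈ 0.0091 + 190.04*I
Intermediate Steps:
W(Y, v) = 2 + Y
U(r) = sqrt(2 + 2*r) (U(r) = sqrt((2 + r) + r) = sqrt(2 + 2*r))
sqrt(-36114 + U(R(-7))) = sqrt(-36114 + sqrt(2 + 2*(-7))) = sqrt(-36114 + sqrt(2 - 14)) = sqrt(-36114 + sqrt(-12)) = sqrt(-36114 + 2*I*sqrt(3))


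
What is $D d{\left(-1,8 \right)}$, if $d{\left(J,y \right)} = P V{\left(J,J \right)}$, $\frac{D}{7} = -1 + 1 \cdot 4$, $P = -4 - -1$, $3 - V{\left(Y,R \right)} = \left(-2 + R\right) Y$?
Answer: $0$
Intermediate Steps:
$V{\left(Y,R \right)} = 3 - Y \left(-2 + R\right)$ ($V{\left(Y,R \right)} = 3 - \left(-2 + R\right) Y = 3 - Y \left(-2 + R\right)$)
$P = -3$ ($P = -4 + 1 = -3$)
$D = 21$ ($D = 7 \left(-1 + 1 \cdot 4\right) = 7 \left(-1 + 4\right) = 7 \cdot 3 = 21$)
$d{\left(J,y \right)} = -9 - 6 J + 3 J^{2}$ ($d{\left(J,y \right)} = - 3 \left(3 + 2 J - J J\right) = - 3 \left(3 + 2 J - J^{2}\right) = - 3 \left(3 - J^{2} + 2 J\right) = -9 - 6 J + 3 J^{2}$)
$D d{\left(-1,8 \right)} = 21 \left(-9 - -6 + 3 \left(-1\right)^{2}\right) = 21 \left(-9 + 6 + 3 \cdot 1\right) = 21 \left(-9 + 6 + 3\right) = 21 \cdot 0 = 0$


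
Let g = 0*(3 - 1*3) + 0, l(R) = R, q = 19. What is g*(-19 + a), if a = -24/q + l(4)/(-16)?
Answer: 0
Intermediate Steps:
a = -115/76 (a = -24/19 + 4/(-16) = -24*1/19 + 4*(-1/16) = -24/19 - 1/4 = -115/76 ≈ -1.5132)
g = 0 (g = 0*(3 - 3) + 0 = 0*0 + 0 = 0 + 0 = 0)
g*(-19 + a) = 0*(-19 - 115/76) = 0*(-1559/76) = 0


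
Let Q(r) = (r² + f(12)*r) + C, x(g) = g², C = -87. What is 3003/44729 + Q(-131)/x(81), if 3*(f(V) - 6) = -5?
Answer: 2274043400/880400907 ≈ 2.5830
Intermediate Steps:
f(V) = 13/3 (f(V) = 6 + (⅓)*(-5) = 6 - 5/3 = 13/3)
Q(r) = -87 + r² + 13*r/3 (Q(r) = (r² + 13*r/3) - 87 = -87 + r² + 13*r/3)
3003/44729 + Q(-131)/x(81) = 3003/44729 + (-87 + (-131)² + (13/3)*(-131))/(81²) = 3003*(1/44729) + (-87 + 17161 - 1703/3)/6561 = 3003/44729 + (49519/3)*(1/6561) = 3003/44729 + 49519/19683 = 2274043400/880400907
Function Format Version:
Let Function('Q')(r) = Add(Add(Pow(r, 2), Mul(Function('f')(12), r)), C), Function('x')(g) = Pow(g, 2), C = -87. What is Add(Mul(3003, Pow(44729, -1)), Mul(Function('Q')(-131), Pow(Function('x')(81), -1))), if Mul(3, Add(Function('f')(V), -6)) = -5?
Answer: Rational(2274043400, 880400907) ≈ 2.5830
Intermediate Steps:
Function('f')(V) = Rational(13, 3) (Function('f')(V) = Add(6, Mul(Rational(1, 3), -5)) = Add(6, Rational(-5, 3)) = Rational(13, 3))
Function('Q')(r) = Add(-87, Pow(r, 2), Mul(Rational(13, 3), r)) (Function('Q')(r) = Add(Add(Pow(r, 2), Mul(Rational(13, 3), r)), -87) = Add(-87, Pow(r, 2), Mul(Rational(13, 3), r)))
Add(Mul(3003, Pow(44729, -1)), Mul(Function('Q')(-131), Pow(Function('x')(81), -1))) = Add(Mul(3003, Pow(44729, -1)), Mul(Add(-87, Pow(-131, 2), Mul(Rational(13, 3), -131)), Pow(Pow(81, 2), -1))) = Add(Mul(3003, Rational(1, 44729)), Mul(Add(-87, 17161, Rational(-1703, 3)), Pow(6561, -1))) = Add(Rational(3003, 44729), Mul(Rational(49519, 3), Rational(1, 6561))) = Add(Rational(3003, 44729), Rational(49519, 19683)) = Rational(2274043400, 880400907)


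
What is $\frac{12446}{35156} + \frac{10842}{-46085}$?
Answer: $\frac{7400483}{62314010} \approx 0.11876$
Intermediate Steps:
$\frac{12446}{35156} + \frac{10842}{-46085} = 12446 \cdot \frac{1}{35156} + 10842 \left(- \frac{1}{46085}\right) = \frac{6223}{17578} - \frac{834}{3545} = \frac{7400483}{62314010}$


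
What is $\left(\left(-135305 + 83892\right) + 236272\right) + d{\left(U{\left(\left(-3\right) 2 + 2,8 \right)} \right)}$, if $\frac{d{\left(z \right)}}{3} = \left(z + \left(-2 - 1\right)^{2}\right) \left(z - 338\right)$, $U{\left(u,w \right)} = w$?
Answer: $168029$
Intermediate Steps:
$d{\left(z \right)} = 3 \left(-338 + z\right) \left(9 + z\right)$ ($d{\left(z \right)} = 3 \left(z + \left(-2 - 1\right)^{2}\right) \left(z - 338\right) = 3 \left(z + \left(-3\right)^{2}\right) \left(-338 + z\right) = 3 \left(z + 9\right) \left(-338 + z\right) = 3 \left(9 + z\right) \left(-338 + z\right) = 3 \left(-338 + z\right) \left(9 + z\right)$)
$\left(\left(-135305 + 83892\right) + 236272\right) + d{\left(U{\left(\left(-3\right) 2 + 2,8 \right)} \right)} = \left(\left(-135305 + 83892\right) + 236272\right) - \left(17022 - 192\right) = \left(-51413 + 236272\right) - 16830 = 184859 - 16830 = 168029$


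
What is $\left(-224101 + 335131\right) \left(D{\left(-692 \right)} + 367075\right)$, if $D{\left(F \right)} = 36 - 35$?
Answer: $40756448280$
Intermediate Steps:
$D{\left(F \right)} = 1$
$\left(-224101 + 335131\right) \left(D{\left(-692 \right)} + 367075\right) = \left(-224101 + 335131\right) \left(1 + 367075\right) = 111030 \cdot 367076 = 40756448280$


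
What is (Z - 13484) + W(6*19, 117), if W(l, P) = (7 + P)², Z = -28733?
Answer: -26841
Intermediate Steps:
(Z - 13484) + W(6*19, 117) = (-28733 - 13484) + (7 + 117)² = -42217 + 124² = -42217 + 15376 = -26841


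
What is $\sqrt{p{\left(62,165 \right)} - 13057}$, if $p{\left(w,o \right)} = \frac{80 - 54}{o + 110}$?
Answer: $\frac{9 i \sqrt{487619}}{55} \approx 114.27 i$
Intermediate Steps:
$p{\left(w,o \right)} = \frac{26}{110 + o}$
$\sqrt{p{\left(62,165 \right)} - 13057} = \sqrt{\frac{26}{110 + 165} - 13057} = \sqrt{\frac{26}{275} - 13057} = \sqrt{- \frac{3590649}{275}} = \frac{9 i \sqrt{487619}}{55}$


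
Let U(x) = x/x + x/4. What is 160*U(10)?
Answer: 560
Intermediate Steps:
U(x) = 1 + x/4 (U(x) = 1 + x*(1/4) = 1 + x/4)
160*U(10) = 160*(1 + (1/4)*10) = 160*(1 + 5/2) = 160*(7/2) = 560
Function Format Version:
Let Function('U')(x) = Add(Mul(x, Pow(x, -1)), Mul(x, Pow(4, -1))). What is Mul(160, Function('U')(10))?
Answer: 560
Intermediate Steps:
Function('U')(x) = Add(1, Mul(Rational(1, 4), x)) (Function('U')(x) = Add(1, Mul(x, Rational(1, 4))) = Add(1, Mul(Rational(1, 4), x)))
Mul(160, Function('U')(10)) = Mul(160, Add(1, Mul(Rational(1, 4), 10))) = Mul(160, Add(1, Rational(5, 2))) = Mul(160, Rational(7, 2)) = 560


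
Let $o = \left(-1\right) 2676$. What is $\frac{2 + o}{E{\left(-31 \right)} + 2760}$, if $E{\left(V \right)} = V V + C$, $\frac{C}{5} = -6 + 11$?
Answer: $- \frac{1337}{1873} \approx -0.71383$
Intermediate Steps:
$C = 25$ ($C = 5 \left(-6 + 11\right) = 5 \cdot 5 = 25$)
$o = -2676$
$E{\left(V \right)} = 25 + V^{2}$ ($E{\left(V \right)} = V V + 25 = V^{2} + 25 = 25 + V^{2}$)
$\frac{2 + o}{E{\left(-31 \right)} + 2760} = \frac{2 - 2676}{\left(25 + \left(-31\right)^{2}\right) + 2760} = - \frac{2674}{\left(25 + 961\right) + 2760} = - \frac{2674}{986 + 2760} = - \frac{2674}{3746} = \left(-2674\right) \frac{1}{3746} = - \frac{1337}{1873}$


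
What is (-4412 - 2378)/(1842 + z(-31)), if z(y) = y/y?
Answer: -70/19 ≈ -3.6842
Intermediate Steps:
z(y) = 1
(-4412 - 2378)/(1842 + z(-31)) = (-4412 - 2378)/(1842 + 1) = -6790/1843 = -6790*1/1843 = -70/19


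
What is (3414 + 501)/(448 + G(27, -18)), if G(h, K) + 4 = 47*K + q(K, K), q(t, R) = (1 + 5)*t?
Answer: -261/34 ≈ -7.6765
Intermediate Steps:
q(t, R) = 6*t
G(h, K) = -4 + 53*K (G(h, K) = -4 + (47*K + 6*K) = -4 + 53*K)
(3414 + 501)/(448 + G(27, -18)) = (3414 + 501)/(448 + (-4 + 53*(-18))) = 3915/(448 + (-4 - 954)) = 3915/(448 - 958) = 3915/(-510) = 3915*(-1/510) = -261/34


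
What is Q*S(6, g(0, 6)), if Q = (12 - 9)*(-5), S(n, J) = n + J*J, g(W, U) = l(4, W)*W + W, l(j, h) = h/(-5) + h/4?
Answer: -90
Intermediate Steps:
l(j, h) = h/20 (l(j, h) = h*(-⅕) + h*(¼) = -h/5 + h/4 = h/20)
g(W, U) = W + W²/20 (g(W, U) = (W/20)*W + W = W²/20 + W = W + W²/20)
S(n, J) = n + J²
Q = -15 (Q = 3*(-5) = -15)
Q*S(6, g(0, 6)) = -15*(6 + ((1/20)*0*(20 + 0))²) = -15*(6 + ((1/20)*0*20)²) = -15*(6 + 0²) = -15*(6 + 0) = -15*6 = -90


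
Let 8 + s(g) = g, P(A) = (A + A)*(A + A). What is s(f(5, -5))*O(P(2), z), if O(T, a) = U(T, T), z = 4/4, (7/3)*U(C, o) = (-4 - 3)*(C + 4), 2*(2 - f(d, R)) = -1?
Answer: 330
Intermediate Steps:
f(d, R) = 5/2 (f(d, R) = 2 - ½*(-1) = 2 + ½ = 5/2)
U(C, o) = -12 - 3*C (U(C, o) = 3*((-4 - 3)*(C + 4))/7 = 3*(-7*(4 + C))/7 = 3*(-28 - 7*C)/7 = -12 - 3*C)
P(A) = 4*A² (P(A) = (2*A)*(2*A) = 4*A²)
z = 1 (z = 4*(¼) = 1)
s(g) = -8 + g
O(T, a) = -12 - 3*T
s(f(5, -5))*O(P(2), z) = (-8 + 5/2)*(-12 - 12*2²) = -11*(-12 - 12*4)/2 = -11*(-12 - 3*16)/2 = -11*(-12 - 48)/2 = -11/2*(-60) = 330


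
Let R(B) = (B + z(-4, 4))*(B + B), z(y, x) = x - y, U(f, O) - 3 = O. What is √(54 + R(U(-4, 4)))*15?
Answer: 30*√66 ≈ 243.72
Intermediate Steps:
U(f, O) = 3 + O
R(B) = 2*B*(8 + B) (R(B) = (B + (4 - 1*(-4)))*(B + B) = (B + (4 + 4))*(2*B) = (B + 8)*(2*B) = (8 + B)*(2*B) = 2*B*(8 + B))
√(54 + R(U(-4, 4)))*15 = √(54 + 2*(3 + 4)*(8 + (3 + 4)))*15 = √(54 + 2*7*(8 + 7))*15 = √(54 + 2*7*15)*15 = √(54 + 210)*15 = √264*15 = (2*√66)*15 = 30*√66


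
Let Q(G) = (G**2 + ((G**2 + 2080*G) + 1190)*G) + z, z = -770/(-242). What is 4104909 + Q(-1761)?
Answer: 10938048464/11 ≈ 9.9437e+8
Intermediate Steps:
z = 35/11 (z = -770*(-1/242) = 35/11 ≈ 3.1818)
Q(G) = 35/11 + G**2 + G*(1190 + G**2 + 2080*G) (Q(G) = (G**2 + ((G**2 + 2080*G) + 1190)*G) + 35/11 = (G**2 + (1190 + G**2 + 2080*G)*G) + 35/11 = (G**2 + G*(1190 + G**2 + 2080*G)) + 35/11 = 35/11 + G**2 + G*(1190 + G**2 + 2080*G))
4104909 + Q(-1761) = 4104909 + (35/11 + (-1761)**3 + 1190*(-1761) + 2081*(-1761)**2) = 4104909 + (35/11 - 5461074081 - 2095590 + 2081*3101121) = 4104909 + (35/11 - 5461074081 - 2095590 + 6453432801) = 4104909 + 10892894465/11 = 10938048464/11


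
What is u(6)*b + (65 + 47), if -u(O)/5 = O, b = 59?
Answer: -1658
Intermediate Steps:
u(O) = -5*O
u(6)*b + (65 + 47) = -5*6*59 + (65 + 47) = -30*59 + 112 = -1770 + 112 = -1658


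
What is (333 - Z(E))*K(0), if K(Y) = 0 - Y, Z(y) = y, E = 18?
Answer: 0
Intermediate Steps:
K(Y) = -Y
(333 - Z(E))*K(0) = (333 - 1*18)*(-1*0) = (333 - 18)*0 = 315*0 = 0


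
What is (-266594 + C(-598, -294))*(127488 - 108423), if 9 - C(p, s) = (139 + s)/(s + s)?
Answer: -996159817925/196 ≈ -5.0824e+9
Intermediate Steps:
C(p, s) = 9 - (139 + s)/(2*s) (C(p, s) = 9 - (139 + s)/(s + s) = 9 - (139 + s)/(2*s))
(-266594 + C(-598, -294))*(127488 - 108423) = (-266594 + (1/2)*(-139 + 17*(-294))/(-294))*(127488 - 108423) = (-266594 + (1/2)*(-1/294)*(-139 - 4998))*19065 = (-266594 + (1/2)*(-1/294)*(-5137))*19065 = (-266594 + 5137/588)*19065 = -156752135/588*19065 = -996159817925/196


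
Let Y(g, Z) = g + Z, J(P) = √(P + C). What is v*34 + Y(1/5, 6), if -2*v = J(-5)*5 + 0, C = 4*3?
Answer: 31/5 - 85*√7 ≈ -218.69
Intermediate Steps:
C = 12
J(P) = √(12 + P) (J(P) = √(P + 12) = √(12 + P))
v = -5*√7/2 (v = -(√(12 - 5)*5 + 0)/2 = -(√7*5 + 0)/2 = -(5*√7 + 0)/2 = -5*√7/2 ≈ -6.6144)
Y(g, Z) = Z + g
v*34 + Y(1/5, 6) = -5*√7/2*34 + (6 + 1/5) = -85*√7 + (6 + ⅕) = -85*√7 + 31/5 = 31/5 - 85*√7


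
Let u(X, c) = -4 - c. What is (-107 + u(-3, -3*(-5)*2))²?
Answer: 19881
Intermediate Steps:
(-107 + u(-3, -3*(-5)*2))² = (-107 + (-4 - (-3*(-5))*2))² = (-107 + (-4 - 15*2))² = (-107 + (-4 - 1*30))² = (-107 + (-4 - 30))² = (-107 - 34)² = (-141)² = 19881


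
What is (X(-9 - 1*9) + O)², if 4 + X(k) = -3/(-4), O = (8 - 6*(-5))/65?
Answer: 480249/67600 ≈ 7.1043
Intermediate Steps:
O = 38/65 (O = (8 + 30)*(1/65) = 38*(1/65) = 38/65 ≈ 0.58462)
X(k) = -13/4 (X(k) = -4 - 3/(-4) = -4 - 3*(-¼) = -4 + ¾ = -13/4)
(X(-9 - 1*9) + O)² = (-13/4 + 38/65)² = (-693/260)² = 480249/67600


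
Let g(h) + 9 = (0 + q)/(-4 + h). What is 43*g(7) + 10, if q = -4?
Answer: -1303/3 ≈ -434.33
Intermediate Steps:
g(h) = -9 - 4/(-4 + h) (g(h) = -9 + (0 - 4)/(-4 + h) = -9 - 4/(-4 + h))
43*g(7) + 10 = 43*((32 - 9*7)/(-4 + 7)) + 10 = 43*((32 - 63)/3) + 10 = 43*((1/3)*(-31)) + 10 = 43*(-31/3) + 10 = -1333/3 + 10 = -1303/3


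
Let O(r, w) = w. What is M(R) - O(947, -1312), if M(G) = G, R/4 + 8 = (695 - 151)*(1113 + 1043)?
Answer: 4692736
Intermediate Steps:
R = 4691424 (R = -32 + 4*((695 - 151)*(1113 + 1043)) = -32 + 4*(544*2156) = -32 + 4*1172864 = -32 + 4691456 = 4691424)
M(R) - O(947, -1312) = 4691424 - 1*(-1312) = 4691424 + 1312 = 4692736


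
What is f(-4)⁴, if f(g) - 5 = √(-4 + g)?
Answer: -511 + 680*I*√2 ≈ -511.0 + 961.67*I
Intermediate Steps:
f(g) = 5 + √(-4 + g)
f(-4)⁴ = (5 + √(-4 - 4))⁴ = (5 + √(-8))⁴ = (5 + 2*I*√2)⁴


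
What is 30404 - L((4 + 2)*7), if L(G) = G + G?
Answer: 30320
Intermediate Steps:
L(G) = 2*G
30404 - L((4 + 2)*7) = 30404 - 2*(4 + 2)*7 = 30404 - 2*6*7 = 30404 - 2*42 = 30404 - 1*84 = 30404 - 84 = 30320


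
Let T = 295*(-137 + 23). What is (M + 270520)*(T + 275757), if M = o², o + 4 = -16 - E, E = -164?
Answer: 70520941512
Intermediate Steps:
T = -33630 (T = 295*(-114) = -33630)
o = 144 (o = -4 + (-16 - 1*(-164)) = -4 + (-16 + 164) = -4 + 148 = 144)
M = 20736 (M = 144² = 20736)
(M + 270520)*(T + 275757) = (20736 + 270520)*(-33630 + 275757) = 291256*242127 = 70520941512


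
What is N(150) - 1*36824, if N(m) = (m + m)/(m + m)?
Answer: -36823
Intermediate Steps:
N(m) = 1 (N(m) = (2*m)/((2*m)) = (2*m)*(1/(2*m)) = 1)
N(150) - 1*36824 = 1 - 1*36824 = 1 - 36824 = -36823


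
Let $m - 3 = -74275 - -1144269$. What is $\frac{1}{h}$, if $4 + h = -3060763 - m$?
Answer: $- \frac{1}{4130764} \approx -2.4209 \cdot 10^{-7}$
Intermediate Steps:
$m = 1069997$ ($m = 3 - -1069994 = 3 + \left(-74275 + 1144269\right) = 3 + 1069994 = 1069997$)
$h = -4130764$ ($h = -4 - 4130760 = -4130764$)
$\frac{1}{h} = \frac{1}{-4130764} = - \frac{1}{4130764}$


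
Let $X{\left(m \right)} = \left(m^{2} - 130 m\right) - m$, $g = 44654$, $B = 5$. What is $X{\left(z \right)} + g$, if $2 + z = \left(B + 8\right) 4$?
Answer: $40604$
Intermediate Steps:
$z = 50$ ($z = -2 + \left(5 + 8\right) 4 = -2 + 13 \cdot 4 = -2 + 52 = 50$)
$X{\left(m \right)} = m^{2} - 131 m$
$X{\left(z \right)} + g = 50 \left(-131 + 50\right) + 44654 = 50 \left(-81\right) + 44654 = -4050 + 44654 = 40604$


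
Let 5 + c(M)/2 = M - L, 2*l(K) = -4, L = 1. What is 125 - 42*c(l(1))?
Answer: 797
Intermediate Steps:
l(K) = -2 (l(K) = (1/2)*(-4) = -2)
c(M) = -12 + 2*M (c(M) = -10 + 2*(M - 1*1) = -10 + 2*(M - 1) = -10 + 2*(-1 + M) = -10 + (-2 + 2*M) = -12 + 2*M)
125 - 42*c(l(1)) = 125 - 42*(-12 + 2*(-2)) = 125 - 42*(-12 - 4) = 125 - 42*(-16) = 125 + 672 = 797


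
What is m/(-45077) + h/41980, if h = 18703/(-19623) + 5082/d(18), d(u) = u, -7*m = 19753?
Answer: 1501187908088/21661056586505 ≈ 0.069304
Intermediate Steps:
m = -19753/7 (m = -1/7*19753 = -19753/7 ≈ -2821.9)
h = 1840508/6541 (h = 18703/(-19623) + 5082/18 = 18703*(-1/19623) + 5082*(1/18) = -18703/19623 + 847/3 = 1840508/6541 ≈ 281.38)
m/(-45077) + h/41980 = -19753/7/(-45077) + (1840508/6541)/41980 = -19753/7*(-1/45077) + (1840508/6541)*(1/41980) = 19753/315539 + 460127/68647795 = 1501187908088/21661056586505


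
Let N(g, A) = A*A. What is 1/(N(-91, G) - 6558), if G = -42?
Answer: -1/4794 ≈ -0.00020859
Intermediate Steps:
N(g, A) = A²
1/(N(-91, G) - 6558) = 1/((-42)² - 6558) = 1/(1764 - 6558) = 1/(-4794) = -1/4794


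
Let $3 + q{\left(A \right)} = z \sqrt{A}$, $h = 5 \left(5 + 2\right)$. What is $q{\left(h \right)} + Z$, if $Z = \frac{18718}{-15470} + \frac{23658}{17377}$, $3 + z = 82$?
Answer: $- \frac{54695714}{19201585} + 79 \sqrt{35} \approx 464.52$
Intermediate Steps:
$h = 35$ ($h = 5 \cdot 7 = 35$)
$z = 79$ ($z = -3 + 82 = 79$)
$q{\left(A \right)} = -3 + 79 \sqrt{A}$
$Z = \frac{2909041}{19201585}$ ($Z = 18718 \left(- \frac{1}{15470}\right) + 23658 \cdot \frac{1}{17377} = - \frac{1337}{1105} + \frac{23658}{17377} = \frac{2909041}{19201585} \approx 0.1515$)
$q{\left(h \right)} + Z = \left(-3 + 79 \sqrt{35}\right) + \frac{2909041}{19201585} = - \frac{54695714}{19201585} + 79 \sqrt{35}$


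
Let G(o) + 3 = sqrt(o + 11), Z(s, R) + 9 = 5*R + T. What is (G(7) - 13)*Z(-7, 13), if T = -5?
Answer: -816 + 153*sqrt(2) ≈ -599.63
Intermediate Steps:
Z(s, R) = -14 + 5*R (Z(s, R) = -9 + (5*R - 5) = -9 + (-5 + 5*R) = -14 + 5*R)
G(o) = -3 + sqrt(11 + o) (G(o) = -3 + sqrt(o + 11) = -3 + sqrt(11 + o))
(G(7) - 13)*Z(-7, 13) = ((-3 + sqrt(11 + 7)) - 13)*(-14 + 5*13) = ((-3 + sqrt(18)) - 13)*(-14 + 65) = ((-3 + 3*sqrt(2)) - 13)*51 = (-16 + 3*sqrt(2))*51 = -816 + 153*sqrt(2)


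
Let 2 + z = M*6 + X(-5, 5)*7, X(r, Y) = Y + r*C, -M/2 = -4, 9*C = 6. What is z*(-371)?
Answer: -64183/3 ≈ -21394.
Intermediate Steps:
C = ⅔ (C = (⅑)*6 = ⅔ ≈ 0.66667)
M = 8 (M = -2*(-4) = 8)
X(r, Y) = Y + 2*r/3 (X(r, Y) = Y + r*(⅔) = Y + 2*r/3)
z = 173/3 (z = -2 + (8*6 + (5 + (⅔)*(-5))*7) = -2 + (48 + (5 - 10/3)*7) = -2 + (48 + (5/3)*7) = -2 + (48 + 35/3) = -2 + 179/3 = 173/3 ≈ 57.667)
z*(-371) = (173/3)*(-371) = -64183/3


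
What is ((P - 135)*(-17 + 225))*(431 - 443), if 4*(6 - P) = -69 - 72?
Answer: 234000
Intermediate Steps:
P = 165/4 (P = 6 - (-69 - 72)/4 = 6 - ¼*(-141) = 6 + 141/4 = 165/4 ≈ 41.250)
((P - 135)*(-17 + 225))*(431 - 443) = ((165/4 - 135)*(-17 + 225))*(431 - 443) = -375/4*208*(-12) = -19500*(-12) = 234000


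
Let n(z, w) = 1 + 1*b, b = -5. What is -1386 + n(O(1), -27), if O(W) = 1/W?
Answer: -1390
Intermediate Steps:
n(z, w) = -4 (n(z, w) = 1 + 1*(-5) = 1 - 5 = -4)
-1386 + n(O(1), -27) = -1386 - 4 = -1390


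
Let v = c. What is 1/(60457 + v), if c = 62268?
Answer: 1/122725 ≈ 8.1483e-6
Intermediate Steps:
v = 62268
1/(60457 + v) = 1/(60457 + 62268) = 1/122725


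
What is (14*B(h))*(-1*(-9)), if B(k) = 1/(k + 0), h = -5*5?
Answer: -126/25 ≈ -5.0400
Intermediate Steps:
h = -25
B(k) = 1/k
(14*B(h))*(-1*(-9)) = (14/(-25))*(-1*(-9)) = (14*(-1/25))*9 = -14/25*9 = -126/25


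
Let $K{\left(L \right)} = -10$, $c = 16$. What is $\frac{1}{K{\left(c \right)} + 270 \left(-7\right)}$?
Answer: $- \frac{1}{1900} \approx -0.00052632$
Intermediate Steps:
$\frac{1}{K{\left(c \right)} + 270 \left(-7\right)} = \frac{1}{-10 + 270 \left(-7\right)} = \frac{1}{-10 - 1890} = \frac{1}{-1900} = - \frac{1}{1900}$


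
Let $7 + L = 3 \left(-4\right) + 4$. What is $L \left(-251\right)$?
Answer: $3765$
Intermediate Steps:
$L = -15$ ($L = -7 + \left(3 \left(-4\right) + 4\right) = -7 + \left(-12 + 4\right) = -7 - 8 = -15$)
$L \left(-251\right) = \left(-15\right) \left(-251\right) = 3765$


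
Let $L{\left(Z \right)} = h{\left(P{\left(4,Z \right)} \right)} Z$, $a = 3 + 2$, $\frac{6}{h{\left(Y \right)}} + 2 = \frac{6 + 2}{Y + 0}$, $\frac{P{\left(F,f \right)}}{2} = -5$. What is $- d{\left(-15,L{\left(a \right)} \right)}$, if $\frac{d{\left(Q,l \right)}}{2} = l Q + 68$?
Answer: $- \frac{3202}{7} \approx -457.43$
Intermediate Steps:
$P{\left(F,f \right)} = -10$ ($P{\left(F,f \right)} = 2 \left(-5\right) = -10$)
$h{\left(Y \right)} = \frac{6}{-2 + \frac{8}{Y}}$ ($h{\left(Y \right)} = \frac{6}{-2 + \frac{6 + 2}{Y + 0}} = \frac{6}{-2 + \frac{8}{Y}}$)
$a = 5$
$L{\left(Z \right)} = - \frac{15 Z}{7}$ ($L{\left(Z \right)} = \left(-3\right) \left(-10\right) \frac{1}{-4 - 10} Z = \left(-3\right) \left(-10\right) \frac{1}{-14} Z = \left(-3\right) \left(-10\right) \left(- \frac{1}{14}\right) Z = - \frac{15 Z}{7}$)
$d{\left(Q,l \right)} = 136 + 2 Q l$ ($d{\left(Q,l \right)} = 2 \left(l Q + 68\right) = 2 \left(Q l + 68\right) = 2 \left(68 + Q l\right) = 136 + 2 Q l$)
$- d{\left(-15,L{\left(a \right)} \right)} = - (136 + 2 \left(-15\right) \left(\left(- \frac{15}{7}\right) 5\right)) = - (136 + 2 \left(-15\right) \left(- \frac{75}{7}\right)) = - (136 + \frac{2250}{7}) = \left(-1\right) \frac{3202}{7} = - \frac{3202}{7}$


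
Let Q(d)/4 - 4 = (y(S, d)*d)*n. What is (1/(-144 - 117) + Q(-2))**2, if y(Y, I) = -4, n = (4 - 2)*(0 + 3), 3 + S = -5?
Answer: 2947078369/68121 ≈ 43262.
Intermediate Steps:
S = -8 (S = -3 - 5 = -8)
n = 6 (n = 2*3 = 6)
Q(d) = 16 - 96*d (Q(d) = 16 + 4*(-4*d*6) = 16 + 4*(-24*d) = 16 - 96*d)
(1/(-144 - 117) + Q(-2))**2 = (1/(-144 - 117) + (16 - 96*(-2)))**2 = (1/(-261) + (16 + 192))**2 = (-1/261 + 208)**2 = (54287/261)**2 = 2947078369/68121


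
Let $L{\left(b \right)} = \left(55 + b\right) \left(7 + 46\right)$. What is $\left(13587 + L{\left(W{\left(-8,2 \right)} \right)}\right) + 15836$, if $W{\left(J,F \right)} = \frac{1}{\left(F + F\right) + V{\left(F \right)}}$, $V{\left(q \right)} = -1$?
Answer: $\frac{97067}{3} \approx 32356.0$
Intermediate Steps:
$W{\left(J,F \right)} = \frac{1}{-1 + 2 F}$ ($W{\left(J,F \right)} = \frac{1}{\left(F + F\right) - 1} = \frac{1}{2 F - 1} = \frac{1}{-1 + 2 F}$)
$L{\left(b \right)} = 2915 + 53 b$ ($L{\left(b \right)} = \left(55 + b\right) 53 = 2915 + 53 b$)
$\left(13587 + L{\left(W{\left(-8,2 \right)} \right)}\right) + 15836 = \left(13587 + \left(2915 + \frac{53}{-1 + 2 \cdot 2}\right)\right) + 15836 = \left(13587 + \left(2915 + \frac{53}{-1 + 4}\right)\right) + 15836 = \left(13587 + \left(2915 + \frac{53}{3}\right)\right) + 15836 = \left(13587 + \frac{8798}{3}\right) + 15836 = \frac{49559}{3} + 15836 = \frac{97067}{3}$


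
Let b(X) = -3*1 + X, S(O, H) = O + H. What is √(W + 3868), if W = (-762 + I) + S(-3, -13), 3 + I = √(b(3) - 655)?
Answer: √(3087 + I*√655) ≈ 55.561 + 0.2303*I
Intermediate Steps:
S(O, H) = H + O
b(X) = -3 + X
I = -3 + I*√655 (I = -3 + √((-3 + 3) - 655) = -3 + √(0 - 655) = -3 + √(-655) = -3 + I*√655 ≈ -3.0 + 25.593*I)
W = -781 + I*√655 (W = (-762 + (-3 + I*√655)) + (-13 - 3) = (-765 + I*√655) - 16 = -781 + I*√655 ≈ -781.0 + 25.593*I)
√(W + 3868) = √((-781 + I*√655) + 3868) = √(3087 + I*√655)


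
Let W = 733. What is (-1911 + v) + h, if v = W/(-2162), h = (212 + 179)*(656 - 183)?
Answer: 395714451/2162 ≈ 1.8303e+5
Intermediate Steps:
h = 184943 (h = 391*473 = 184943)
v = -733/2162 (v = 733/(-2162) = 733*(-1/2162) = -733/2162 ≈ -0.33904)
(-1911 + v) + h = (-1911 - 733/2162) + 184943 = -4132315/2162 + 184943 = 395714451/2162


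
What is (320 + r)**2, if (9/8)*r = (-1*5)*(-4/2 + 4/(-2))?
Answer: 9241600/81 ≈ 1.1409e+5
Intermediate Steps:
r = 160/9 (r = 8*((-1*5)*(-4/2 + 4/(-2)))/9 = 8*(-5*(-4*1/2 + 4*(-1/2)))/9 = 8*(-5*(-2 - 2))/9 = 8*(-5*(-4))/9 = (8/9)*20 = 160/9 ≈ 17.778)
(320 + r)**2 = (320 + 160/9)**2 = (3040/9)**2 = 9241600/81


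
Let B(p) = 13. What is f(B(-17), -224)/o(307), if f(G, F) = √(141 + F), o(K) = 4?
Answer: I*√83/4 ≈ 2.2776*I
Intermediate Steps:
f(B(-17), -224)/o(307) = √(141 - 224)/4 = √(-83)*(¼) = (I*√83)*(¼) = I*√83/4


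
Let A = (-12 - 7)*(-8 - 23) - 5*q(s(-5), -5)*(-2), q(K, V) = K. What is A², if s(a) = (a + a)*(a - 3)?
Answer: 1929321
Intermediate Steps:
s(a) = 2*a*(-3 + a) (s(a) = (2*a)*(-3 + a) = 2*a*(-3 + a))
A = 1389 (A = (-12 - 7)*(-8 - 23) - 10*(-5)*(-3 - 5)*(-2) = -19*(-31) - 10*(-5)*(-8)*(-2) = 589 - 5*80*(-2) = 589 - 400*(-2) = 589 + 800 = 1389)
A² = 1389² = 1929321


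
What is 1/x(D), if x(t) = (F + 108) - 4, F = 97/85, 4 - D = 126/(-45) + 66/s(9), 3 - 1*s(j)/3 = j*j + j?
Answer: 85/8937 ≈ 0.0095110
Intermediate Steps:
s(j) = 9 - 3*j - 3*j² (s(j) = 9 - 3*(j*j + j) = 9 - 3*(j² + j) = 9 - 3*(j + j²) = 9 + (-3*j - 3*j²) = 9 - 3*j - 3*j²)
D = 3068/435 (D = 4 - (126/(-45) + 66/(9 - 3*9 - 3*9²)) = 4 - (126*(-1/45) + 66/(9 - 27 - 3*81)) = 4 - (-14/5 + 66/(9 - 27 - 243)) = 4 - (-14/5 + 66/(-261)) = 4 - (-14/5 + 66*(-1/261)) = 4 - (-14/5 - 22/87) = 4 - 1*(-1328/435) = 4 + 1328/435 = 3068/435 ≈ 7.0529)
F = 97/85 (F = 97*(1/85) = 97/85 ≈ 1.1412)
x(t) = 8937/85 (x(t) = (97/85 + 108) - 4 = 9277/85 - 4 = 8937/85)
1/x(D) = 1/(8937/85) = 85/8937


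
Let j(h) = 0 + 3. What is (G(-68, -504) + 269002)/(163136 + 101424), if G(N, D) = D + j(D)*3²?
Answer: 53705/52912 ≈ 1.0150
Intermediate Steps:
j(h) = 3
G(N, D) = 27 + D (G(N, D) = D + 3*3² = D + 3*9 = D + 27 = 27 + D)
(G(-68, -504) + 269002)/(163136 + 101424) = ((27 - 504) + 269002)/(163136 + 101424) = (-477 + 269002)/264560 = 268525*(1/264560) = 53705/52912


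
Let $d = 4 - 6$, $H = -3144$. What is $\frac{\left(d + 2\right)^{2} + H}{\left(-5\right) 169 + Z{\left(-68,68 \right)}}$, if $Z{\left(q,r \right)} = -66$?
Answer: $\frac{3144}{911} \approx 3.4512$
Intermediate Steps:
$d = -2$ ($d = 4 - 6 = -2$)
$\frac{\left(d + 2\right)^{2} + H}{\left(-5\right) 169 + Z{\left(-68,68 \right)}} = \frac{\left(-2 + 2\right)^{2} - 3144}{\left(-5\right) 169 - 66} = \frac{0^{2} - 3144}{-845 - 66} = \frac{0 - 3144}{-911} = \left(-3144\right) \left(- \frac{1}{911}\right) = \frac{3144}{911}$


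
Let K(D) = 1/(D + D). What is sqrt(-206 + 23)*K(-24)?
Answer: -I*sqrt(183)/48 ≈ -0.28183*I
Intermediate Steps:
K(D) = 1/(2*D)
sqrt(-206 + 23)*K(-24) = sqrt(-206 + 23)*((1/2)/(-24)) = sqrt(-183)*((1/2)*(-1/24)) = (I*sqrt(183))*(-1/48) = -I*sqrt(183)/48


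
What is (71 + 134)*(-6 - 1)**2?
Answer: 10045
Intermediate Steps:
(71 + 134)*(-6 - 1)**2 = 205*(-7)**2 = 205*49 = 10045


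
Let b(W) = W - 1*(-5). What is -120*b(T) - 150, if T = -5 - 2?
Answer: 90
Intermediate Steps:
T = -7
b(W) = 5 + W (b(W) = W + 5 = 5 + W)
-120*b(T) - 150 = -120*(5 - 7) - 150 = -120*(-2) - 150 = 240 - 150 = 90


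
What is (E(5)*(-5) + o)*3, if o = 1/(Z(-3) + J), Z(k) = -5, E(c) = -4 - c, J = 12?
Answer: 948/7 ≈ 135.43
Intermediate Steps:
o = ⅐ (o = 1/(-5 + 12) = 1/7 = ⅐ ≈ 0.14286)
(E(5)*(-5) + o)*3 = ((-4 - 1*5)*(-5) + ⅐)*3 = ((-4 - 5)*(-5) + ⅐)*3 = (-9*(-5) + ⅐)*3 = (45 + ⅐)*3 = (316/7)*3 = 948/7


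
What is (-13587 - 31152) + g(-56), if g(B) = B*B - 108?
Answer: -41711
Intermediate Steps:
g(B) = -108 + B² (g(B) = B² - 108 = -108 + B²)
(-13587 - 31152) + g(-56) = (-13587 - 31152) + (-108 + (-56)²) = -44739 + (-108 + 3136) = -44739 + 3028 = -41711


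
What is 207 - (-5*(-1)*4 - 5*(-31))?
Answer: 32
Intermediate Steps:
207 - (-5*(-1)*4 - 5*(-31)) = 207 - (5*4 + 155) = 207 - (20 + 155) = 207 - 1*175 = 207 - 175 = 32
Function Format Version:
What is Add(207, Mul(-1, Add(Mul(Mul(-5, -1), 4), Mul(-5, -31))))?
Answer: 32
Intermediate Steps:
Add(207, Mul(-1, Add(Mul(Mul(-5, -1), 4), Mul(-5, -31)))) = Add(207, Mul(-1, Add(Mul(5, 4), 155))) = Add(207, Mul(-1, Add(20, 155))) = Add(207, Mul(-1, 175)) = Add(207, -175) = 32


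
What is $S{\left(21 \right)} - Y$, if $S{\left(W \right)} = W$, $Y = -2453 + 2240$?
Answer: $234$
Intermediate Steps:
$Y = -213$
$S{\left(21 \right)} - Y = 21 - -213 = 21 + 213 = 234$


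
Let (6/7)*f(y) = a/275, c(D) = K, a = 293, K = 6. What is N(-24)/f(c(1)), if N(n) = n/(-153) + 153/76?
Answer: 2313025/1324946 ≈ 1.7458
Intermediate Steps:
c(D) = 6
f(y) = 2051/1650 (f(y) = 7*(293/275)/6 = 7*(293*(1/275))/6 = (7/6)*(293/275) = 2051/1650)
N(n) = 153/76 - n/153 (N(n) = n*(-1/153) + 153*(1/76) = -n/153 + 153/76 = 153/76 - n/153)
N(-24)/f(c(1)) = (153/76 - 1/153*(-24))/(2051/1650) = (153/76 + 8/51)*(1650/2051) = (8411/3876)*(1650/2051) = 2313025/1324946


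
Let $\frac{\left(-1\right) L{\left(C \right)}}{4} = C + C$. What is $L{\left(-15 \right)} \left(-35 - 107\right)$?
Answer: $-17040$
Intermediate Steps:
$L{\left(C \right)} = - 8 C$ ($L{\left(C \right)} = - 4 \left(C + C\right) = - 4 \cdot 2 C = - 8 C$)
$L{\left(-15 \right)} \left(-35 - 107\right) = \left(-8\right) \left(-15\right) \left(-35 - 107\right) = 120 \left(-35 - 107\right) = 120 \left(-142\right) = -17040$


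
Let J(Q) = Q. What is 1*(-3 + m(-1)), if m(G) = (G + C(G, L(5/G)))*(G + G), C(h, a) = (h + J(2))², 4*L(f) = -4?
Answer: -3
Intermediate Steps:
L(f) = -1 (L(f) = (¼)*(-4) = -1)
C(h, a) = (2 + h)² (C(h, a) = (h + 2)² = (2 + h)²)
m(G) = 2*G*(G + (2 + G)²) (m(G) = (G + (2 + G)²)*(G + G) = (G + (2 + G)²)*(2*G) = 2*G*(G + (2 + G)²))
1*(-3 + m(-1)) = 1*(-3 + 2*(-1)*(-1 + (2 - 1)²)) = 1*(-3 + 2*(-1)*(-1 + 1²)) = 1*(-3 + 2*(-1)*(-1 + 1)) = 1*(-3 + 2*(-1)*0) = 1*(-3 + 0) = 1*(-3) = -3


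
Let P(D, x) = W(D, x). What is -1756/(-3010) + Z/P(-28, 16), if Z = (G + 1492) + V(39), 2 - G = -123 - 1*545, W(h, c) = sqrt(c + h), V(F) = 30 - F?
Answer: 878/1505 - 2153*I*sqrt(3)/6 ≈ 0.58339 - 621.52*I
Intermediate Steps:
G = 670 (G = 2 - (-123 - 1*545) = 2 - (-123 - 545) = 2 - 1*(-668) = 2 + 668 = 670)
P(D, x) = sqrt(D + x) (P(D, x) = sqrt(x + D) = sqrt(D + x))
Z = 2153 (Z = (670 + 1492) + (30 - 1*39) = 2162 + (30 - 39) = 2162 - 9 = 2153)
-1756/(-3010) + Z/P(-28, 16) = -1756/(-3010) + 2153/(sqrt(-28 + 16)) = -1756*(-1/3010) + 2153/(sqrt(-12)) = 878/1505 + 2153/((2*I*sqrt(3))) = 878/1505 + 2153*(-I*sqrt(3)/6) = 878/1505 - 2153*I*sqrt(3)/6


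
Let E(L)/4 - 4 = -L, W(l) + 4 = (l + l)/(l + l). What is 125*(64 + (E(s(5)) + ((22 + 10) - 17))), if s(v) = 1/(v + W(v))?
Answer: 11625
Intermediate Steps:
W(l) = -3 (W(l) = -4 + (l + l)/(l + l) = -4 + (2*l)/((2*l)) = -4 + (2*l)*(1/(2*l)) = -4 + 1 = -3)
s(v) = 1/(-3 + v) (s(v) = 1/(v - 3) = 1/(-3 + v))
E(L) = 16 - 4*L (E(L) = 16 + 4*(-L) = 16 - 4*L)
125*(64 + (E(s(5)) + ((22 + 10) - 17))) = 125*(64 + ((16 - 4/(-3 + 5)) + ((22 + 10) - 17))) = 125*(64 + ((16 - 4/2) + (32 - 17))) = 125*(64 + ((16 - 4*1/2) + 15)) = 125*(64 + ((16 - 2) + 15)) = 125*(64 + (14 + 15)) = 125*(64 + 29) = 125*93 = 11625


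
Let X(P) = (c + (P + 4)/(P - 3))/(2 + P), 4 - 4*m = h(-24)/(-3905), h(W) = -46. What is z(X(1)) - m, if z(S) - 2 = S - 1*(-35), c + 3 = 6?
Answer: 423727/11715 ≈ 36.170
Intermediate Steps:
c = 3 (c = -3 + 6 = 3)
m = 7787/7810 (m = 1 - (-23)/(2*(-3905)) = 1 - (-23)*(-1)/(2*3905) = 1 - 1/4*46/3905 = 1 - 23/7810 = 7787/7810 ≈ 0.99706)
X(P) = (3 + (4 + P)/(-3 + P))/(2 + P) (X(P) = (3 + (P + 4)/(P - 3))/(2 + P) = (3 + (4 + P)/(-3 + P))/(2 + P))
z(S) = 37 + S (z(S) = 2 + (S - 1*(-35)) = 2 + (S + 35) = 2 + (35 + S) = 37 + S)
z(X(1)) - m = (37 + (5 - 4*1)/(6 + 1 - 1*1**2)) - 1*7787/7810 = (37 + (5 - 4)/(6 + 1 - 1*1)) - 7787/7810 = (37 + 1/(6 + 1 - 1)) - 7787/7810 = (37 + 1/6) - 7787/7810 = 223/6 - 7787/7810 = 423727/11715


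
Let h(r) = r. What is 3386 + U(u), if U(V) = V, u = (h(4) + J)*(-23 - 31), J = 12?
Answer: 2522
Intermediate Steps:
u = -864 (u = (4 + 12)*(-23 - 31) = 16*(-54) = -864)
3386 + U(u) = 3386 - 864 = 2522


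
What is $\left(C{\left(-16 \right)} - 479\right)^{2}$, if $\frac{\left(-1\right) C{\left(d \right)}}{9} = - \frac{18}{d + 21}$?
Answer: $\frac{4986289}{25} \approx 1.9945 \cdot 10^{5}$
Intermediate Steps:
$C{\left(d \right)} = \frac{162}{21 + d}$ ($C{\left(d \right)} = - 9 \left(- \frac{18}{d + 21}\right) = - 9 \left(- \frac{18}{21 + d}\right) = \frac{162}{21 + d}$)
$\left(C{\left(-16 \right)} - 479\right)^{2} = \left(\frac{162}{21 - 16} - 479\right)^{2} = \left(\frac{162}{5} - 479\right)^{2} = \left(- \frac{2233}{5}\right)^{2} = \frac{4986289}{25}$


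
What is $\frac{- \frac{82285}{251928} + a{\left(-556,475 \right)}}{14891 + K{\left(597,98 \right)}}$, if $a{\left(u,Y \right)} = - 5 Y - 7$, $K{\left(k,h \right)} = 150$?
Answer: $- \frac{600174781}{3789249048} \approx -0.15839$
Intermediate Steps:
$a{\left(u,Y \right)} = -7 - 5 Y$
$\frac{- \frac{82285}{251928} + a{\left(-556,475 \right)}}{14891 + K{\left(597,98 \right)}} = \frac{- \frac{82285}{251928} - 2382}{14891 + 150} = \frac{\left(-82285\right) \frac{1}{251928} - 2382}{15041} = \left(- \frac{82285}{251928} - 2382\right) \frac{1}{15041} = \left(- \frac{600174781}{251928}\right) \frac{1}{15041} = - \frac{600174781}{3789249048}$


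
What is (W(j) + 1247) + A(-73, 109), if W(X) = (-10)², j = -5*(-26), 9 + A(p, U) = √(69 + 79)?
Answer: 1338 + 2*√37 ≈ 1350.2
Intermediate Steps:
A(p, U) = -9 + 2*√37 (A(p, U) = -9 + √(69 + 79) = -9 + √148 = -9 + 2*√37)
j = 130
W(X) = 100
(W(j) + 1247) + A(-73, 109) = (100 + 1247) + (-9 + 2*√37) = 1347 + (-9 + 2*√37) = 1338 + 2*√37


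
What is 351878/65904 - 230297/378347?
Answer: 58977246089/12467290344 ≈ 4.7306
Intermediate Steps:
351878/65904 - 230297/378347 = 351878*(1/65904) - 230297*1/378347 = 175939/32952 - 230297/378347 = 58977246089/12467290344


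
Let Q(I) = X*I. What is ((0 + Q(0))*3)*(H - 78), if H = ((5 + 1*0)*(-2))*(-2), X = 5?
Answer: 0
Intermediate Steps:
Q(I) = 5*I
H = 20 (H = ((5 + 0)*(-2))*(-2) = (5*(-2))*(-2) = -10*(-2) = 20)
((0 + Q(0))*3)*(H - 78) = ((0 + 5*0)*3)*(20 - 78) = ((0 + 0)*3)*(-58) = (0*3)*(-58) = 0*(-58) = 0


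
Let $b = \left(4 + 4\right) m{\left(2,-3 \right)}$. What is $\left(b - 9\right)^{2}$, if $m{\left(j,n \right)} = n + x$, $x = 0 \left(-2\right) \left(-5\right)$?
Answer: $1089$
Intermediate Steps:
$x = 0$ ($x = 0 \left(-5\right) = 0$)
$m{\left(j,n \right)} = n$ ($m{\left(j,n \right)} = n + 0 = n$)
$b = -24$ ($b = \left(4 + 4\right) \left(-3\right) = 8 \left(-3\right) = -24$)
$\left(b - 9\right)^{2} = \left(-24 - 9\right)^{2} = \left(-33\right)^{2} = 1089$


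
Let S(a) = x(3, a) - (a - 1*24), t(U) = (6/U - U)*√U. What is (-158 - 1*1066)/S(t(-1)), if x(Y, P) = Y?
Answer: -16524/377 + 3060*I/377 ≈ -43.83 + 8.1167*I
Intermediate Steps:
t(U) = √U*(-U + 6/U) (t(U) = (-U + 6/U)*√U = √U*(-U + 6/U))
S(a) = 27 - a (S(a) = 3 - (a - 1*24) = 3 - (a - 24) = 3 - (-24 + a) = 3 + (24 - a) = 27 - a)
(-158 - 1*1066)/S(t(-1)) = (-158 - 1*1066)/(27 - (6 - 1*(-1)²)/√(-1)) = (-158 - 1066)/(27 - (-I)*(6 - 1*1)) = -1224/(27 - (-I)*(6 - 1)) = -1224/(27 - (-I)*5) = -1224/(27 - (-5)*I) = -1224*(27 - 5*I)/754 = -612*(27 - 5*I)/377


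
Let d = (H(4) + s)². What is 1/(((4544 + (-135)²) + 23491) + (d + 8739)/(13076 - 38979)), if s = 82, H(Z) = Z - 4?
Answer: 25903/1198257317 ≈ 2.1617e-5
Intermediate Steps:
H(Z) = -4 + Z
d = 6724 (d = ((-4 + 4) + 82)² = (0 + 82)² = 82² = 6724)
1/(((4544 + (-135)²) + 23491) + (d + 8739)/(13076 - 38979)) = 1/(((4544 + (-135)²) + 23491) + (6724 + 8739)/(13076 - 38979)) = 1/(((4544 + 18225) + 23491) + 15463/(-25903)) = 1/((22769 + 23491) + 15463*(-1/25903)) = 1/(46260 - 15463/25903) = 1/(1198257317/25903) = 25903/1198257317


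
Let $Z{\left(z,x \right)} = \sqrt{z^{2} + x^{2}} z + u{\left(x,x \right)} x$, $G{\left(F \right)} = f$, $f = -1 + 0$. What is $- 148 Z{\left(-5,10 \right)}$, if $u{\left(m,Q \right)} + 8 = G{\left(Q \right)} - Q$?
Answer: $28120 + 3700 \sqrt{5} \approx 36393.0$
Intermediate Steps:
$f = -1$
$G{\left(F \right)} = -1$
$u{\left(m,Q \right)} = -9 - Q$ ($u{\left(m,Q \right)} = -8 - \left(1 + Q\right) = -9 - Q$)
$Z{\left(z,x \right)} = x \left(-9 - x\right) + z \sqrt{x^{2} + z^{2}}$ ($Z{\left(z,x \right)} = \sqrt{z^{2} + x^{2}} z + \left(-9 - x\right) x = \sqrt{x^{2} + z^{2}} z + x \left(-9 - x\right) = z \sqrt{x^{2} + z^{2}} + x \left(-9 - x\right) = x \left(-9 - x\right) + z \sqrt{x^{2} + z^{2}}$)
$- 148 Z{\left(-5,10 \right)} = - 148 \left(- 5 \sqrt{10^{2} + \left(-5\right)^{2}} - 10 \left(9 + 10\right)\right) = - 148 \left(- 5 \sqrt{100 + 25} - 10 \cdot 19\right) = - 148 \left(- 5 \sqrt{125} - 190\right) = - 148 \left(- 5 \cdot 5 \sqrt{5} - 190\right) = - 148 \left(- 25 \sqrt{5} - 190\right) = - 148 \left(-190 - 25 \sqrt{5}\right) = 28120 + 3700 \sqrt{5}$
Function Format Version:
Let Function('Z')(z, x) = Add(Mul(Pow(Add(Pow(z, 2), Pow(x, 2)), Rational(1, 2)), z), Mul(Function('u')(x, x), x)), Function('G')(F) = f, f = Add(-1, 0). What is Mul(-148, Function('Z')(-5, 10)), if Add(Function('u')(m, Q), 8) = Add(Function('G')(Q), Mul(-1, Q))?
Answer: Add(28120, Mul(3700, Pow(5, Rational(1, 2)))) ≈ 36393.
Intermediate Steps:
f = -1
Function('G')(F) = -1
Function('u')(m, Q) = Add(-9, Mul(-1, Q)) (Function('u')(m, Q) = Add(-8, Add(-1, Mul(-1, Q))) = Add(-9, Mul(-1, Q)))
Function('Z')(z, x) = Add(Mul(x, Add(-9, Mul(-1, x))), Mul(z, Pow(Add(Pow(x, 2), Pow(z, 2)), Rational(1, 2)))) (Function('Z')(z, x) = Add(Mul(Pow(Add(Pow(z, 2), Pow(x, 2)), Rational(1, 2)), z), Mul(Add(-9, Mul(-1, x)), x)) = Add(Mul(Pow(Add(Pow(x, 2), Pow(z, 2)), Rational(1, 2)), z), Mul(x, Add(-9, Mul(-1, x)))) = Add(Mul(z, Pow(Add(Pow(x, 2), Pow(z, 2)), Rational(1, 2))), Mul(x, Add(-9, Mul(-1, x)))) = Add(Mul(x, Add(-9, Mul(-1, x))), Mul(z, Pow(Add(Pow(x, 2), Pow(z, 2)), Rational(1, 2)))))
Mul(-148, Function('Z')(-5, 10)) = Mul(-148, Add(Mul(-5, Pow(Add(Pow(10, 2), Pow(-5, 2)), Rational(1, 2))), Mul(-1, 10, Add(9, 10)))) = Mul(-148, Add(Mul(-5, Pow(Add(100, 25), Rational(1, 2))), Mul(-1, 10, 19))) = Mul(-148, Add(Mul(-5, Pow(125, Rational(1, 2))), -190)) = Mul(-148, Add(Mul(-5, Mul(5, Pow(5, Rational(1, 2)))), -190)) = Mul(-148, Add(Mul(-25, Pow(5, Rational(1, 2))), -190)) = Mul(-148, Add(-190, Mul(-25, Pow(5, Rational(1, 2))))) = Add(28120, Mul(3700, Pow(5, Rational(1, 2))))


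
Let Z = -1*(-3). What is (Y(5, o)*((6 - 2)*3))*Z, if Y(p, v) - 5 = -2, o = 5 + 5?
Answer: 108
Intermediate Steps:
o = 10
Z = 3
Y(p, v) = 3 (Y(p, v) = 5 - 2 = 3)
(Y(5, o)*((6 - 2)*3))*Z = (3*((6 - 2)*3))*3 = (3*(4*3))*3 = (3*12)*3 = 36*3 = 108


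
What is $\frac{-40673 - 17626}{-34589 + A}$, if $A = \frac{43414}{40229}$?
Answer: $\frac{15954493}{9465561} \approx 1.6855$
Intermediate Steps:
$A = \frac{886}{821}$ ($A = 43414 \cdot \frac{1}{40229} = \frac{886}{821} \approx 1.0792$)
$\frac{-40673 - 17626}{-34589 + A} = \frac{-40673 - 17626}{-34589 + \frac{886}{821}} = - \frac{58299}{- \frac{28396683}{821}} = \left(-58299\right) \left(- \frac{821}{28396683}\right) = \frac{15954493}{9465561}$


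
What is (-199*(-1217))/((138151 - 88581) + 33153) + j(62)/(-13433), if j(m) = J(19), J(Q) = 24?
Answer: 3251258887/1111218059 ≈ 2.9258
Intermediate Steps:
j(m) = 24
(-199*(-1217))/((138151 - 88581) + 33153) + j(62)/(-13433) = (-199*(-1217))/((138151 - 88581) + 33153) + 24/(-13433) = 242183/(49570 + 33153) + 24*(-1/13433) = 242183/82723 - 24/13433 = 3251258887/1111218059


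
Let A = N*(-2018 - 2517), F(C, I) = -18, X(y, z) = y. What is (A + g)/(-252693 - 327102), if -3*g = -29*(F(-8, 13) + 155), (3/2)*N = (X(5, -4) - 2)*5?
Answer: 132077/1739385 ≈ 0.075933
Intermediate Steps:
N = 10 (N = 2*((5 - 2)*5)/3 = 2*(3*5)/3 = (2/3)*15 = 10)
g = 3973/3 (g = -(-29)*(-18 + 155)/3 = -(-29)*137/3 = -1/3*(-3973) = 3973/3 ≈ 1324.3)
A = -45350 (A = 10*(-2018 - 2517) = 10*(-4535) = -45350)
(A + g)/(-252693 - 327102) = (-45350 + 3973/3)/(-252693 - 327102) = -132077/3/(-579795) = -132077/3*(-1/579795) = 132077/1739385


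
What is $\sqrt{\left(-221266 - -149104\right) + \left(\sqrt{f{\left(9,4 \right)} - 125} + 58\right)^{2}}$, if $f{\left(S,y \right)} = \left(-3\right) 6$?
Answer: $\sqrt{-68941 + 116 i \sqrt{143}} \approx 2.641 + 262.58 i$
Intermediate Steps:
$f{\left(S,y \right)} = -18$
$\sqrt{\left(-221266 - -149104\right) + \left(\sqrt{f{\left(9,4 \right)} - 125} + 58\right)^{2}} = \sqrt{\left(-221266 - -149104\right) + \left(\sqrt{-18 - 125} + 58\right)^{2}} = \sqrt{\left(-221266 + 149104\right) + \left(\sqrt{-143} + 58\right)^{2}} = \sqrt{-72162 + \left(i \sqrt{143} + 58\right)^{2}} = \sqrt{-72162 + \left(58 + i \sqrt{143}\right)^{2}}$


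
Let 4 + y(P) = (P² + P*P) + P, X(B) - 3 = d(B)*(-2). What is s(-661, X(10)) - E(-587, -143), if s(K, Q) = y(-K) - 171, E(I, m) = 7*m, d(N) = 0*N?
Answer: 875329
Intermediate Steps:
d(N) = 0
X(B) = 3 (X(B) = 3 + 0*(-2) = 3 + 0 = 3)
y(P) = -4 + P + 2*P² (y(P) = -4 + ((P² + P*P) + P) = -4 + ((P² + P²) + P) = -4 + (2*P² + P) = -4 + (P + 2*P²) = -4 + P + 2*P²)
s(K, Q) = -175 - K + 2*K² (s(K, Q) = (-4 - K + 2*(-K)²) - 171 = (-4 - K + 2*K²) - 171 = -175 - K + 2*K²)
s(-661, X(10)) - E(-587, -143) = (-175 - 1*(-661) + 2*(-661)²) - 7*(-143) = (-175 + 661 + 2*436921) - 1*(-1001) = (-175 + 661 + 873842) + 1001 = 874328 + 1001 = 875329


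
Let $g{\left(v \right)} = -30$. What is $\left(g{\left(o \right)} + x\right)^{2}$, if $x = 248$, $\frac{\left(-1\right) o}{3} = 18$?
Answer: $47524$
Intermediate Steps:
$o = -54$ ($o = \left(-3\right) 18 = -54$)
$\left(g{\left(o \right)} + x\right)^{2} = \left(-30 + 248\right)^{2} = 218^{2} = 47524$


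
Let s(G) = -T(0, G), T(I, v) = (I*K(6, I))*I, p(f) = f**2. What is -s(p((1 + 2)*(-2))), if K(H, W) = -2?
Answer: 0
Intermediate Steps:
T(I, v) = -2*I**2 (T(I, v) = (I*(-2))*I = (-2*I)*I = -2*I**2)
s(G) = 0 (s(G) = -(-2)*0**2 = -(-2)*0 = -1*0 = 0)
-s(p((1 + 2)*(-2))) = -1*0 = 0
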